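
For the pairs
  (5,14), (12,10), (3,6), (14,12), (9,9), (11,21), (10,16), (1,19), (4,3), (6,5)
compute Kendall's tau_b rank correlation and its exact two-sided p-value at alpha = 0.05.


Step 1: Enumerate the 45 unordered pairs (i,j) with i<j and classify each by sign(x_j-x_i) * sign(y_j-y_i).
  (1,2):dx=+7,dy=-4->D; (1,3):dx=-2,dy=-8->C; (1,4):dx=+9,dy=-2->D; (1,5):dx=+4,dy=-5->D
  (1,6):dx=+6,dy=+7->C; (1,7):dx=+5,dy=+2->C; (1,8):dx=-4,dy=+5->D; (1,9):dx=-1,dy=-11->C
  (1,10):dx=+1,dy=-9->D; (2,3):dx=-9,dy=-4->C; (2,4):dx=+2,dy=+2->C; (2,5):dx=-3,dy=-1->C
  (2,6):dx=-1,dy=+11->D; (2,7):dx=-2,dy=+6->D; (2,8):dx=-11,dy=+9->D; (2,9):dx=-8,dy=-7->C
  (2,10):dx=-6,dy=-5->C; (3,4):dx=+11,dy=+6->C; (3,5):dx=+6,dy=+3->C; (3,6):dx=+8,dy=+15->C
  (3,7):dx=+7,dy=+10->C; (3,8):dx=-2,dy=+13->D; (3,9):dx=+1,dy=-3->D; (3,10):dx=+3,dy=-1->D
  (4,5):dx=-5,dy=-3->C; (4,6):dx=-3,dy=+9->D; (4,7):dx=-4,dy=+4->D; (4,8):dx=-13,dy=+7->D
  (4,9):dx=-10,dy=-9->C; (4,10):dx=-8,dy=-7->C; (5,6):dx=+2,dy=+12->C; (5,7):dx=+1,dy=+7->C
  (5,8):dx=-8,dy=+10->D; (5,9):dx=-5,dy=-6->C; (5,10):dx=-3,dy=-4->C; (6,7):dx=-1,dy=-5->C
  (6,8):dx=-10,dy=-2->C; (6,9):dx=-7,dy=-18->C; (6,10):dx=-5,dy=-16->C; (7,8):dx=-9,dy=+3->D
  (7,9):dx=-6,dy=-13->C; (7,10):dx=-4,dy=-11->C; (8,9):dx=+3,dy=-16->D; (8,10):dx=+5,dy=-14->D
  (9,10):dx=+2,dy=+2->C
Step 2: C = 27, D = 18, total pairs = 45.
Step 3: tau = (C - D)/(n(n-1)/2) = (27 - 18)/45 = 0.200000.
Step 4: Exact two-sided p-value (enumerate n! = 3628800 permutations of y under H0): p = 0.484313.
Step 5: alpha = 0.05. fail to reject H0.

tau_b = 0.2000 (C=27, D=18), p = 0.484313, fail to reject H0.


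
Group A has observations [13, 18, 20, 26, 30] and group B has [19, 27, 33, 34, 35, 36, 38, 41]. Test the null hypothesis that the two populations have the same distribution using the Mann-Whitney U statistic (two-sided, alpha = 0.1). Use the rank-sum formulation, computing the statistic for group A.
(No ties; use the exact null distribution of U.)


Step 1: Combine and sort all 13 observations; assign midranks.
sorted (value, group): (13,X), (18,X), (19,Y), (20,X), (26,X), (27,Y), (30,X), (33,Y), (34,Y), (35,Y), (36,Y), (38,Y), (41,Y)
ranks: 13->1, 18->2, 19->3, 20->4, 26->5, 27->6, 30->7, 33->8, 34->9, 35->10, 36->11, 38->12, 41->13
Step 2: Rank sum for X: R1 = 1 + 2 + 4 + 5 + 7 = 19.
Step 3: U_X = R1 - n1(n1+1)/2 = 19 - 5*6/2 = 19 - 15 = 4.
       U_Y = n1*n2 - U_X = 40 - 4 = 36.
Step 4: No ties, so the exact null distribution of U (based on enumerating the C(13,5) = 1287 equally likely rank assignments) gives the two-sided p-value.
Step 5: p-value = 0.018648; compare to alpha = 0.1. reject H0.

U_X = 4, p = 0.018648, reject H0 at alpha = 0.1.


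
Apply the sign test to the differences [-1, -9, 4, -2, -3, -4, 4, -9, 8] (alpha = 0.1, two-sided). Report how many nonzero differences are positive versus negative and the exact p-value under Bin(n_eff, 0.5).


Step 1: Discard zero differences. Original n = 9; n_eff = number of nonzero differences = 9.
Nonzero differences (with sign): -1, -9, +4, -2, -3, -4, +4, -9, +8
Step 2: Count signs: positive = 3, negative = 6.
Step 3: Under H0: P(positive) = 0.5, so the number of positives S ~ Bin(9, 0.5).
Step 4: Two-sided exact p-value = sum of Bin(9,0.5) probabilities at or below the observed probability = 0.507812.
Step 5: alpha = 0.1. fail to reject H0.

n_eff = 9, pos = 3, neg = 6, p = 0.507812, fail to reject H0.


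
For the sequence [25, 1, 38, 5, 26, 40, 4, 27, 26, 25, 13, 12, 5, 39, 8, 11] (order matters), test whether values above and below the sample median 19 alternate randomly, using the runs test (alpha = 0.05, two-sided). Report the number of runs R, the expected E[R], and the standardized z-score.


Step 1: Compute median = 19; label A = above, B = below.
Labels in order: ABABAABAAABBBABB  (n_A = 8, n_B = 8)
Step 2: Count runs R = 10.
Step 3: Under H0 (random ordering), E[R] = 2*n_A*n_B/(n_A+n_B) + 1 = 2*8*8/16 + 1 = 9.0000.
        Var[R] = 2*n_A*n_B*(2*n_A*n_B - n_A - n_B) / ((n_A+n_B)^2 * (n_A+n_B-1)) = 14336/3840 = 3.7333.
        SD[R] = 1.9322.
Step 4: Continuity-corrected z = (R - 0.5 - E[R]) / SD[R] = (10 - 0.5 - 9.0000) / 1.9322 = 0.2588.
Step 5: Two-sided p-value via normal approximation = 2*(1 - Phi(|z|)) = 0.795809.
Step 6: alpha = 0.05. fail to reject H0.

R = 10, z = 0.2588, p = 0.795809, fail to reject H0.


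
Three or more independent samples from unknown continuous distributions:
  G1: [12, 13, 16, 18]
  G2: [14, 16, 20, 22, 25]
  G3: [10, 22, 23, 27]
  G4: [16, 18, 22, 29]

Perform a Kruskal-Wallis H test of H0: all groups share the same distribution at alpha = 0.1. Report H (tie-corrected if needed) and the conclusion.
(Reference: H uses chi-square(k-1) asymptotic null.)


Step 1: Combine all N = 17 observations and assign midranks.
sorted (value, group, rank): (10,G3,1), (12,G1,2), (13,G1,3), (14,G2,4), (16,G1,6), (16,G2,6), (16,G4,6), (18,G1,8.5), (18,G4,8.5), (20,G2,10), (22,G2,12), (22,G3,12), (22,G4,12), (23,G3,14), (25,G2,15), (27,G3,16), (29,G4,17)
Step 2: Sum ranks within each group.
R_1 = 19.5 (n_1 = 4)
R_2 = 47 (n_2 = 5)
R_3 = 43 (n_3 = 4)
R_4 = 43.5 (n_4 = 4)
Step 3: H = 12/(N(N+1)) * sum(R_i^2/n_i) - 3(N+1)
     = 12/(17*18) * (19.5^2/4 + 47^2/5 + 43^2/4 + 43.5^2/4) - 3*18
     = 0.039216 * 1472.17 - 54
     = 3.732353.
Step 4: Ties present; correction factor C = 1 - 54/(17^3 - 17) = 0.988971. Corrected H = 3.732353 / 0.988971 = 3.773978.
Step 5: Under H0, H ~ chi^2(3); p-value = 0.286928.
Step 6: alpha = 0.1. fail to reject H0.

H = 3.7740, df = 3, p = 0.286928, fail to reject H0.


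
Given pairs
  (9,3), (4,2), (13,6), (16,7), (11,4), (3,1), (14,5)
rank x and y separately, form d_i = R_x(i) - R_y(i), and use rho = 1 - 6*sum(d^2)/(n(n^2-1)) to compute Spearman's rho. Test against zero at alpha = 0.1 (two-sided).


Step 1: Rank x and y separately (midranks; no ties here).
rank(x): 9->3, 4->2, 13->5, 16->7, 11->4, 3->1, 14->6
rank(y): 3->3, 2->2, 6->6, 7->7, 4->4, 1->1, 5->5
Step 2: d_i = R_x(i) - R_y(i); compute d_i^2.
  (3-3)^2=0, (2-2)^2=0, (5-6)^2=1, (7-7)^2=0, (4-4)^2=0, (1-1)^2=0, (6-5)^2=1
sum(d^2) = 2.
Step 3: rho = 1 - 6*2 / (7*(7^2 - 1)) = 1 - 12/336 = 0.964286.
Step 4: Under H0, t = rho * sqrt((n-2)/(1-rho^2)) = 8.1408 ~ t(5).
Step 5: Two-sided p-value from the t-distribution with 5 df = 0.000454.
Step 6: alpha = 0.1. reject H0.

rho = 0.9643, p = 0.000454, reject H0 at alpha = 0.1.


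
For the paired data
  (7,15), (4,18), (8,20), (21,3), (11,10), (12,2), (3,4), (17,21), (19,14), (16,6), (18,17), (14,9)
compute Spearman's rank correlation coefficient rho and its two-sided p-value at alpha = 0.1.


Step 1: Rank x and y separately (midranks; no ties here).
rank(x): 7->3, 4->2, 8->4, 21->12, 11->5, 12->6, 3->1, 17->9, 19->11, 16->8, 18->10, 14->7
rank(y): 15->8, 18->10, 20->11, 3->2, 10->6, 2->1, 4->3, 21->12, 14->7, 6->4, 17->9, 9->5
Step 2: d_i = R_x(i) - R_y(i); compute d_i^2.
  (3-8)^2=25, (2-10)^2=64, (4-11)^2=49, (12-2)^2=100, (5-6)^2=1, (6-1)^2=25, (1-3)^2=4, (9-12)^2=9, (11-7)^2=16, (8-4)^2=16, (10-9)^2=1, (7-5)^2=4
sum(d^2) = 314.
Step 3: rho = 1 - 6*314 / (12*(12^2 - 1)) = 1 - 1884/1716 = -0.097902.
Step 4: Under H0, t = rho * sqrt((n-2)/(1-rho^2)) = -0.3111 ~ t(10).
Step 5: Two-sided p-value from the t-distribution with 10 df = 0.762122.
Step 6: alpha = 0.1. fail to reject H0.

rho = -0.0979, p = 0.762122, fail to reject H0 at alpha = 0.1.


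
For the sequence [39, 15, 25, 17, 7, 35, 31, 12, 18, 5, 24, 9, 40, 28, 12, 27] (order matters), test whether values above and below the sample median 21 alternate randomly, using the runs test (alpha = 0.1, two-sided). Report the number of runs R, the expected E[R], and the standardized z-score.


Step 1: Compute median = 21; label A = above, B = below.
Labels in order: ABABBAABBBABAABA  (n_A = 8, n_B = 8)
Step 2: Count runs R = 11.
Step 3: Under H0 (random ordering), E[R] = 2*n_A*n_B/(n_A+n_B) + 1 = 2*8*8/16 + 1 = 9.0000.
        Var[R] = 2*n_A*n_B*(2*n_A*n_B - n_A - n_B) / ((n_A+n_B)^2 * (n_A+n_B-1)) = 14336/3840 = 3.7333.
        SD[R] = 1.9322.
Step 4: Continuity-corrected z = (R - 0.5 - E[R]) / SD[R] = (11 - 0.5 - 9.0000) / 1.9322 = 0.7763.
Step 5: Two-sided p-value via normal approximation = 2*(1 - Phi(|z|)) = 0.437558.
Step 6: alpha = 0.1. fail to reject H0.

R = 11, z = 0.7763, p = 0.437558, fail to reject H0.


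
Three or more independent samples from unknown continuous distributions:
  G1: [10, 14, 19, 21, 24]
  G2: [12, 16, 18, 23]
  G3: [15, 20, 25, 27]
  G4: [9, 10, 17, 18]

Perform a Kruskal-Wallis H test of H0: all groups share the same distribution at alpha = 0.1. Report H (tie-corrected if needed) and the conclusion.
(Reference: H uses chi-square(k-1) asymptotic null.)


Step 1: Combine all N = 17 observations and assign midranks.
sorted (value, group, rank): (9,G4,1), (10,G1,2.5), (10,G4,2.5), (12,G2,4), (14,G1,5), (15,G3,6), (16,G2,7), (17,G4,8), (18,G2,9.5), (18,G4,9.5), (19,G1,11), (20,G3,12), (21,G1,13), (23,G2,14), (24,G1,15), (25,G3,16), (27,G3,17)
Step 2: Sum ranks within each group.
R_1 = 46.5 (n_1 = 5)
R_2 = 34.5 (n_2 = 4)
R_3 = 51 (n_3 = 4)
R_4 = 21 (n_4 = 4)
Step 3: H = 12/(N(N+1)) * sum(R_i^2/n_i) - 3(N+1)
     = 12/(17*18) * (46.5^2/5 + 34.5^2/4 + 51^2/4 + 21^2/4) - 3*18
     = 0.039216 * 1490.51 - 54
     = 4.451471.
Step 4: Ties present; correction factor C = 1 - 12/(17^3 - 17) = 0.997549. Corrected H = 4.451471 / 0.997549 = 4.462408.
Step 5: Under H0, H ~ chi^2(3); p-value = 0.215668.
Step 6: alpha = 0.1. fail to reject H0.

H = 4.4624, df = 3, p = 0.215668, fail to reject H0.


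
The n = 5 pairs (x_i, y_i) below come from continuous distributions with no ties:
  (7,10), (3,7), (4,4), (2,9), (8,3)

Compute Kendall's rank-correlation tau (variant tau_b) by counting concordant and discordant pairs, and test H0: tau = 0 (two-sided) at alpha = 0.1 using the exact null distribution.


Step 1: Enumerate the 10 unordered pairs (i,j) with i<j and classify each by sign(x_j-x_i) * sign(y_j-y_i).
  (1,2):dx=-4,dy=-3->C; (1,3):dx=-3,dy=-6->C; (1,4):dx=-5,dy=-1->C; (1,5):dx=+1,dy=-7->D
  (2,3):dx=+1,dy=-3->D; (2,4):dx=-1,dy=+2->D; (2,5):dx=+5,dy=-4->D; (3,4):dx=-2,dy=+5->D
  (3,5):dx=+4,dy=-1->D; (4,5):dx=+6,dy=-6->D
Step 2: C = 3, D = 7, total pairs = 10.
Step 3: tau = (C - D)/(n(n-1)/2) = (3 - 7)/10 = -0.400000.
Step 4: Exact two-sided p-value (enumerate n! = 120 permutations of y under H0): p = 0.483333.
Step 5: alpha = 0.1. fail to reject H0.

tau_b = -0.4000 (C=3, D=7), p = 0.483333, fail to reject H0.


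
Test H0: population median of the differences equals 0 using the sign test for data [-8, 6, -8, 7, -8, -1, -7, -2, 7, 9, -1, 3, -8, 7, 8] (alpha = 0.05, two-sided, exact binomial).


Step 1: Discard zero differences. Original n = 15; n_eff = number of nonzero differences = 15.
Nonzero differences (with sign): -8, +6, -8, +7, -8, -1, -7, -2, +7, +9, -1, +3, -8, +7, +8
Step 2: Count signs: positive = 7, negative = 8.
Step 3: Under H0: P(positive) = 0.5, so the number of positives S ~ Bin(15, 0.5).
Step 4: Two-sided exact p-value = sum of Bin(15,0.5) probabilities at or below the observed probability = 1.000000.
Step 5: alpha = 0.05. fail to reject H0.

n_eff = 15, pos = 7, neg = 8, p = 1.000000, fail to reject H0.


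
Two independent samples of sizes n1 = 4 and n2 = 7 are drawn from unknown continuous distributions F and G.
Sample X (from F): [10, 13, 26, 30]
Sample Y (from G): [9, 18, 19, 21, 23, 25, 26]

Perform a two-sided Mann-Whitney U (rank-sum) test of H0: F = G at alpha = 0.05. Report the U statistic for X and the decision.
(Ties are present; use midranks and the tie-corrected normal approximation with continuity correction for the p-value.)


Step 1: Combine and sort all 11 observations; assign midranks.
sorted (value, group): (9,Y), (10,X), (13,X), (18,Y), (19,Y), (21,Y), (23,Y), (25,Y), (26,X), (26,Y), (30,X)
ranks: 9->1, 10->2, 13->3, 18->4, 19->5, 21->6, 23->7, 25->8, 26->9.5, 26->9.5, 30->11
Step 2: Rank sum for X: R1 = 2 + 3 + 9.5 + 11 = 25.5.
Step 3: U_X = R1 - n1(n1+1)/2 = 25.5 - 4*5/2 = 25.5 - 10 = 15.5.
       U_Y = n1*n2 - U_X = 28 - 15.5 = 12.5.
Step 4: Ties are present, so use the tie-corrected normal approximation (with continuity correction) for the p-value.
Step 5: p-value = 0.849769; compare to alpha = 0.05. fail to reject H0.

U_X = 15.5, p = 0.849769, fail to reject H0 at alpha = 0.05.


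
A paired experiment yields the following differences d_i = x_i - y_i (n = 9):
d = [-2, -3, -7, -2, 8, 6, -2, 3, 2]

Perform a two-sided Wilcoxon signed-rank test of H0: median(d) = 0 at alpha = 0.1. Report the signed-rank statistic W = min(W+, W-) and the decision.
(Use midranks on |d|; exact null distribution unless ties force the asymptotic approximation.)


Step 1: Drop any zero differences (none here) and take |d_i|.
|d| = [2, 3, 7, 2, 8, 6, 2, 3, 2]
Step 2: Midrank |d_i| (ties get averaged ranks).
ranks: |2|->2.5, |3|->5.5, |7|->8, |2|->2.5, |8|->9, |6|->7, |2|->2.5, |3|->5.5, |2|->2.5
Step 3: Attach original signs; sum ranks with positive sign and with negative sign.
W+ = 9 + 7 + 5.5 + 2.5 = 24
W- = 2.5 + 5.5 + 8 + 2.5 + 2.5 = 21
(Check: W+ + W- = 45 should equal n(n+1)/2 = 45.)
Step 4: Test statistic W = min(W+, W-) = 21.
Step 5: Ties in |d|, so use the tie-corrected normal approximation.
        E[W] = n(n+1)/4 = 9*10/4 = 22.5.
        Tie groups: |d|=2 (t=4), |d|=3 (t=2); sum(t^3 - t) = 66.
        Var[W] = n(n+1)(2n+1)/24 - sum(t^3-t)/48 = 1710/24 - 66/48 = 69.875.
        z = (W - E[W]) / sqrt(Var[W]) = (21 - 22.5) / 8.3591 = -0.1794.
        Two-sided p = 2*Phi(z) = 0.857589.
Step 6: alpha = 0.1. fail to reject H0.

W+ = 24, W- = 21, W = min = 21, p = 0.857589, fail to reject H0.


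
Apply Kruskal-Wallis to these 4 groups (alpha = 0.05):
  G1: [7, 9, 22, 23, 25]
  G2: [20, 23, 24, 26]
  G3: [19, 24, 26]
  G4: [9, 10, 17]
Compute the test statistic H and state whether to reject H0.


Step 1: Combine all N = 15 observations and assign midranks.
sorted (value, group, rank): (7,G1,1), (9,G1,2.5), (9,G4,2.5), (10,G4,4), (17,G4,5), (19,G3,6), (20,G2,7), (22,G1,8), (23,G1,9.5), (23,G2,9.5), (24,G2,11.5), (24,G3,11.5), (25,G1,13), (26,G2,14.5), (26,G3,14.5)
Step 2: Sum ranks within each group.
R_1 = 34 (n_1 = 5)
R_2 = 42.5 (n_2 = 4)
R_3 = 32 (n_3 = 3)
R_4 = 11.5 (n_4 = 3)
Step 3: H = 12/(N(N+1)) * sum(R_i^2/n_i) - 3(N+1)
     = 12/(15*16) * (34^2/5 + 42.5^2/4 + 32^2/3 + 11.5^2/3) - 3*16
     = 0.050000 * 1068.18 - 48
     = 5.408958.
Step 4: Ties present; correction factor C = 1 - 24/(15^3 - 15) = 0.992857. Corrected H = 5.408958 / 0.992857 = 5.447872.
Step 5: Under H0, H ~ chi^2(3); p-value = 0.141790.
Step 6: alpha = 0.05. fail to reject H0.

H = 5.4479, df = 3, p = 0.141790, fail to reject H0.


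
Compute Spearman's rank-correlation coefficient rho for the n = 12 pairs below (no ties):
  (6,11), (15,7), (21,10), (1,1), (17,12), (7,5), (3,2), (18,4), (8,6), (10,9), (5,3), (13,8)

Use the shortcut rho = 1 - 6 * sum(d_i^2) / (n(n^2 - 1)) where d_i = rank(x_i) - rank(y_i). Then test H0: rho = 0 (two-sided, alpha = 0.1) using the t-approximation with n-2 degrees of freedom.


Step 1: Rank x and y separately (midranks; no ties here).
rank(x): 6->4, 15->9, 21->12, 1->1, 17->10, 7->5, 3->2, 18->11, 8->6, 10->7, 5->3, 13->8
rank(y): 11->11, 7->7, 10->10, 1->1, 12->12, 5->5, 2->2, 4->4, 6->6, 9->9, 3->3, 8->8
Step 2: d_i = R_x(i) - R_y(i); compute d_i^2.
  (4-11)^2=49, (9-7)^2=4, (12-10)^2=4, (1-1)^2=0, (10-12)^2=4, (5-5)^2=0, (2-2)^2=0, (11-4)^2=49, (6-6)^2=0, (7-9)^2=4, (3-3)^2=0, (8-8)^2=0
sum(d^2) = 114.
Step 3: rho = 1 - 6*114 / (12*(12^2 - 1)) = 1 - 684/1716 = 0.601399.
Step 4: Under H0, t = rho * sqrt((n-2)/(1-rho^2)) = 2.3804 ~ t(10).
Step 5: Two-sided p-value from the t-distribution with 10 df = 0.038588.
Step 6: alpha = 0.1. reject H0.

rho = 0.6014, p = 0.038588, reject H0 at alpha = 0.1.


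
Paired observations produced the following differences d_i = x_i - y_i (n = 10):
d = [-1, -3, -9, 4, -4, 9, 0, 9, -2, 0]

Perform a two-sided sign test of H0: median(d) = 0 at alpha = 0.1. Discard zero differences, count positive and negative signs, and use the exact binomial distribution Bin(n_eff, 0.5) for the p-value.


Step 1: Discard zero differences. Original n = 10; n_eff = number of nonzero differences = 8.
Nonzero differences (with sign): -1, -3, -9, +4, -4, +9, +9, -2
Step 2: Count signs: positive = 3, negative = 5.
Step 3: Under H0: P(positive) = 0.5, so the number of positives S ~ Bin(8, 0.5).
Step 4: Two-sided exact p-value = sum of Bin(8,0.5) probabilities at or below the observed probability = 0.726562.
Step 5: alpha = 0.1. fail to reject H0.

n_eff = 8, pos = 3, neg = 5, p = 0.726562, fail to reject H0.


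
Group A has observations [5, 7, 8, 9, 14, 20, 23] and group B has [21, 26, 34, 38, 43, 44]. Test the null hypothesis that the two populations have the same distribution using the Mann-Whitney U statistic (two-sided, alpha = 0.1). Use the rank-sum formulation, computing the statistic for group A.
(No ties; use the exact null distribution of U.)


Step 1: Combine and sort all 13 observations; assign midranks.
sorted (value, group): (5,X), (7,X), (8,X), (9,X), (14,X), (20,X), (21,Y), (23,X), (26,Y), (34,Y), (38,Y), (43,Y), (44,Y)
ranks: 5->1, 7->2, 8->3, 9->4, 14->5, 20->6, 21->7, 23->8, 26->9, 34->10, 38->11, 43->12, 44->13
Step 2: Rank sum for X: R1 = 1 + 2 + 3 + 4 + 5 + 6 + 8 = 29.
Step 3: U_X = R1 - n1(n1+1)/2 = 29 - 7*8/2 = 29 - 28 = 1.
       U_Y = n1*n2 - U_X = 42 - 1 = 41.
Step 4: No ties, so the exact null distribution of U (based on enumerating the C(13,7) = 1716 equally likely rank assignments) gives the two-sided p-value.
Step 5: p-value = 0.002331; compare to alpha = 0.1. reject H0.

U_X = 1, p = 0.002331, reject H0 at alpha = 0.1.


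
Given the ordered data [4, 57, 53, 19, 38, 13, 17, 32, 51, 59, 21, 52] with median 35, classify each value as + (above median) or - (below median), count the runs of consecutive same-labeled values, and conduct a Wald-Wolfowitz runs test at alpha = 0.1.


Step 1: Compute median = 35; label A = above, B = below.
Labels in order: BAABABBBAABA  (n_A = 6, n_B = 6)
Step 2: Count runs R = 8.
Step 3: Under H0 (random ordering), E[R] = 2*n_A*n_B/(n_A+n_B) + 1 = 2*6*6/12 + 1 = 7.0000.
        Var[R] = 2*n_A*n_B*(2*n_A*n_B - n_A - n_B) / ((n_A+n_B)^2 * (n_A+n_B-1)) = 4320/1584 = 2.7273.
        SD[R] = 1.6514.
Step 4: Continuity-corrected z = (R - 0.5 - E[R]) / SD[R] = (8 - 0.5 - 7.0000) / 1.6514 = 0.3028.
Step 5: Two-sided p-value via normal approximation = 2*(1 - Phi(|z|)) = 0.762069.
Step 6: alpha = 0.1. fail to reject H0.

R = 8, z = 0.3028, p = 0.762069, fail to reject H0.


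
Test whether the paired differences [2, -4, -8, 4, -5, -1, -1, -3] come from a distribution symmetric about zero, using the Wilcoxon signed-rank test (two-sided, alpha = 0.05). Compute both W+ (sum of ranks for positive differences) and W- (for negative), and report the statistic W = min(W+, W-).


Step 1: Drop any zero differences (none here) and take |d_i|.
|d| = [2, 4, 8, 4, 5, 1, 1, 3]
Step 2: Midrank |d_i| (ties get averaged ranks).
ranks: |2|->3, |4|->5.5, |8|->8, |4|->5.5, |5|->7, |1|->1.5, |1|->1.5, |3|->4
Step 3: Attach original signs; sum ranks with positive sign and with negative sign.
W+ = 3 + 5.5 = 8.5
W- = 5.5 + 8 + 7 + 1.5 + 1.5 + 4 = 27.5
(Check: W+ + W- = 36 should equal n(n+1)/2 = 36.)
Step 4: Test statistic W = min(W+, W-) = 8.5.
Step 5: Ties in |d|, so use the tie-corrected normal approximation.
        E[W] = n(n+1)/4 = 8*9/4 = 18.
        Tie groups: |d|=1 (t=2), |d|=4 (t=2); sum(t^3 - t) = 12.
        Var[W] = n(n+1)(2n+1)/24 - sum(t^3-t)/48 = 1224/24 - 12/48 = 50.75.
        z = (W - E[W]) / sqrt(Var[W]) = (8.5 - 18) / 7.1239 = -1.3335.
        Two-sided p = 2*Phi(z) = 0.182355.
Step 6: alpha = 0.05. fail to reject H0.

W+ = 8.5, W- = 27.5, W = min = 8.5, p = 0.182355, fail to reject H0.


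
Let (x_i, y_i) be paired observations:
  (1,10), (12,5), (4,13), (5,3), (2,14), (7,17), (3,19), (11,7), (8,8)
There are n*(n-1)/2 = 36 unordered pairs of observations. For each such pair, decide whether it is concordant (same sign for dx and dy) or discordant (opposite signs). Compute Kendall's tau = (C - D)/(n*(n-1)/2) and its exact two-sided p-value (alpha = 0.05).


Step 1: Enumerate the 36 unordered pairs (i,j) with i<j and classify each by sign(x_j-x_i) * sign(y_j-y_i).
  (1,2):dx=+11,dy=-5->D; (1,3):dx=+3,dy=+3->C; (1,4):dx=+4,dy=-7->D; (1,5):dx=+1,dy=+4->C
  (1,6):dx=+6,dy=+7->C; (1,7):dx=+2,dy=+9->C; (1,8):dx=+10,dy=-3->D; (1,9):dx=+7,dy=-2->D
  (2,3):dx=-8,dy=+8->D; (2,4):dx=-7,dy=-2->C; (2,5):dx=-10,dy=+9->D; (2,6):dx=-5,dy=+12->D
  (2,7):dx=-9,dy=+14->D; (2,8):dx=-1,dy=+2->D; (2,9):dx=-4,dy=+3->D; (3,4):dx=+1,dy=-10->D
  (3,5):dx=-2,dy=+1->D; (3,6):dx=+3,dy=+4->C; (3,7):dx=-1,dy=+6->D; (3,8):dx=+7,dy=-6->D
  (3,9):dx=+4,dy=-5->D; (4,5):dx=-3,dy=+11->D; (4,6):dx=+2,dy=+14->C; (4,7):dx=-2,dy=+16->D
  (4,8):dx=+6,dy=+4->C; (4,9):dx=+3,dy=+5->C; (5,6):dx=+5,dy=+3->C; (5,7):dx=+1,dy=+5->C
  (5,8):dx=+9,dy=-7->D; (5,9):dx=+6,dy=-6->D; (6,7):dx=-4,dy=+2->D; (6,8):dx=+4,dy=-10->D
  (6,9):dx=+1,dy=-9->D; (7,8):dx=+8,dy=-12->D; (7,9):dx=+5,dy=-11->D; (8,9):dx=-3,dy=+1->D
Step 2: C = 11, D = 25, total pairs = 36.
Step 3: tau = (C - D)/(n(n-1)/2) = (11 - 25)/36 = -0.388889.
Step 4: Exact two-sided p-value (enumerate n! = 362880 permutations of y under H0): p = 0.180181.
Step 5: alpha = 0.05. fail to reject H0.

tau_b = -0.3889 (C=11, D=25), p = 0.180181, fail to reject H0.


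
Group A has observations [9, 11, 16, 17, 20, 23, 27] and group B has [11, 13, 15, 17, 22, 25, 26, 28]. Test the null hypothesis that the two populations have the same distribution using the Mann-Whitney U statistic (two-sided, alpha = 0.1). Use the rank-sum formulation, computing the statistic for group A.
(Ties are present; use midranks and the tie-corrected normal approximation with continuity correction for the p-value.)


Step 1: Combine and sort all 15 observations; assign midranks.
sorted (value, group): (9,X), (11,X), (11,Y), (13,Y), (15,Y), (16,X), (17,X), (17,Y), (20,X), (22,Y), (23,X), (25,Y), (26,Y), (27,X), (28,Y)
ranks: 9->1, 11->2.5, 11->2.5, 13->4, 15->5, 16->6, 17->7.5, 17->7.5, 20->9, 22->10, 23->11, 25->12, 26->13, 27->14, 28->15
Step 2: Rank sum for X: R1 = 1 + 2.5 + 6 + 7.5 + 9 + 11 + 14 = 51.
Step 3: U_X = R1 - n1(n1+1)/2 = 51 - 7*8/2 = 51 - 28 = 23.
       U_Y = n1*n2 - U_X = 56 - 23 = 33.
Step 4: Ties are present, so use the tie-corrected normal approximation (with continuity correction) for the p-value.
Step 5: p-value = 0.601875; compare to alpha = 0.1. fail to reject H0.

U_X = 23, p = 0.601875, fail to reject H0 at alpha = 0.1.


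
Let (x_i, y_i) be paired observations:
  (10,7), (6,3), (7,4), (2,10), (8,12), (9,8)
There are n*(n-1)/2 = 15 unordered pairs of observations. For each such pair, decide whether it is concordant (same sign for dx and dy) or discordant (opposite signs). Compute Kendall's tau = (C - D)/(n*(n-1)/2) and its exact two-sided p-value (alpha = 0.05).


Step 1: Enumerate the 15 unordered pairs (i,j) with i<j and classify each by sign(x_j-x_i) * sign(y_j-y_i).
  (1,2):dx=-4,dy=-4->C; (1,3):dx=-3,dy=-3->C; (1,4):dx=-8,dy=+3->D; (1,5):dx=-2,dy=+5->D
  (1,6):dx=-1,dy=+1->D; (2,3):dx=+1,dy=+1->C; (2,4):dx=-4,dy=+7->D; (2,5):dx=+2,dy=+9->C
  (2,6):dx=+3,dy=+5->C; (3,4):dx=-5,dy=+6->D; (3,5):dx=+1,dy=+8->C; (3,6):dx=+2,dy=+4->C
  (4,5):dx=+6,dy=+2->C; (4,6):dx=+7,dy=-2->D; (5,6):dx=+1,dy=-4->D
Step 2: C = 8, D = 7, total pairs = 15.
Step 3: tau = (C - D)/(n(n-1)/2) = (8 - 7)/15 = 0.066667.
Step 4: Exact two-sided p-value (enumerate n! = 720 permutations of y under H0): p = 1.000000.
Step 5: alpha = 0.05. fail to reject H0.

tau_b = 0.0667 (C=8, D=7), p = 1.000000, fail to reject H0.


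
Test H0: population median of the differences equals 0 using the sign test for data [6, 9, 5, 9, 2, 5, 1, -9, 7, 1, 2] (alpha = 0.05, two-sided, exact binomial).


Step 1: Discard zero differences. Original n = 11; n_eff = number of nonzero differences = 11.
Nonzero differences (with sign): +6, +9, +5, +9, +2, +5, +1, -9, +7, +1, +2
Step 2: Count signs: positive = 10, negative = 1.
Step 3: Under H0: P(positive) = 0.5, so the number of positives S ~ Bin(11, 0.5).
Step 4: Two-sided exact p-value = sum of Bin(11,0.5) probabilities at or below the observed probability = 0.011719.
Step 5: alpha = 0.05. reject H0.

n_eff = 11, pos = 10, neg = 1, p = 0.011719, reject H0.


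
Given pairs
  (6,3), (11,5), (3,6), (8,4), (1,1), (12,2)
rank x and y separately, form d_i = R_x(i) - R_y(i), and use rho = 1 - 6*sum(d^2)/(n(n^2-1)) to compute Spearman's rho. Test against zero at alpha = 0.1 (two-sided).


Step 1: Rank x and y separately (midranks; no ties here).
rank(x): 6->3, 11->5, 3->2, 8->4, 1->1, 12->6
rank(y): 3->3, 5->5, 6->6, 4->4, 1->1, 2->2
Step 2: d_i = R_x(i) - R_y(i); compute d_i^2.
  (3-3)^2=0, (5-5)^2=0, (2-6)^2=16, (4-4)^2=0, (1-1)^2=0, (6-2)^2=16
sum(d^2) = 32.
Step 3: rho = 1 - 6*32 / (6*(6^2 - 1)) = 1 - 192/210 = 0.085714.
Step 4: Under H0, t = rho * sqrt((n-2)/(1-rho^2)) = 0.1721 ~ t(4).
Step 5: Two-sided p-value from the t-distribution with 4 df = 0.871743.
Step 6: alpha = 0.1. fail to reject H0.

rho = 0.0857, p = 0.871743, fail to reject H0 at alpha = 0.1.


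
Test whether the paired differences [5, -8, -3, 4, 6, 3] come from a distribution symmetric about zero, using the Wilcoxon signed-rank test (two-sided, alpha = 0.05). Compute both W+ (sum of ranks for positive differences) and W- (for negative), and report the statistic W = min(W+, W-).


Step 1: Drop any zero differences (none here) and take |d_i|.
|d| = [5, 8, 3, 4, 6, 3]
Step 2: Midrank |d_i| (ties get averaged ranks).
ranks: |5|->4, |8|->6, |3|->1.5, |4|->3, |6|->5, |3|->1.5
Step 3: Attach original signs; sum ranks with positive sign and with negative sign.
W+ = 4 + 3 + 5 + 1.5 = 13.5
W- = 6 + 1.5 = 7.5
(Check: W+ + W- = 21 should equal n(n+1)/2 = 21.)
Step 4: Test statistic W = min(W+, W-) = 7.5.
Step 5: Ties in |d|, so use the tie-corrected normal approximation.
        E[W] = n(n+1)/4 = 6*7/4 = 10.5.
        Tie groups: |d|=3 (t=2); sum(t^3 - t) = 6.
        Var[W] = n(n+1)(2n+1)/24 - sum(t^3-t)/48 = 546/24 - 6/48 = 22.625.
        z = (W - E[W]) / sqrt(Var[W]) = (7.5 - 10.5) / 4.7566 = -0.6307.
        Two-sided p = 2*Phi(z) = 0.528233.
Step 6: alpha = 0.05. fail to reject H0.

W+ = 13.5, W- = 7.5, W = min = 7.5, p = 0.528233, fail to reject H0.


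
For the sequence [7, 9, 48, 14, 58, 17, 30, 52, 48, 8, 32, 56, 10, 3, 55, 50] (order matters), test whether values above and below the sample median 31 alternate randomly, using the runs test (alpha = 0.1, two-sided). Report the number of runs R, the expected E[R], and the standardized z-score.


Step 1: Compute median = 31; label A = above, B = below.
Labels in order: BBABABBAABAABBAA  (n_A = 8, n_B = 8)
Step 2: Count runs R = 10.
Step 3: Under H0 (random ordering), E[R] = 2*n_A*n_B/(n_A+n_B) + 1 = 2*8*8/16 + 1 = 9.0000.
        Var[R] = 2*n_A*n_B*(2*n_A*n_B - n_A - n_B) / ((n_A+n_B)^2 * (n_A+n_B-1)) = 14336/3840 = 3.7333.
        SD[R] = 1.9322.
Step 4: Continuity-corrected z = (R - 0.5 - E[R]) / SD[R] = (10 - 0.5 - 9.0000) / 1.9322 = 0.2588.
Step 5: Two-sided p-value via normal approximation = 2*(1 - Phi(|z|)) = 0.795809.
Step 6: alpha = 0.1. fail to reject H0.

R = 10, z = 0.2588, p = 0.795809, fail to reject H0.


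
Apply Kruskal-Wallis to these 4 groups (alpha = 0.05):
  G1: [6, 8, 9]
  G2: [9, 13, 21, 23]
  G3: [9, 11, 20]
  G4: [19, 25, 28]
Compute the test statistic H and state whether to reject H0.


Step 1: Combine all N = 13 observations and assign midranks.
sorted (value, group, rank): (6,G1,1), (8,G1,2), (9,G1,4), (9,G2,4), (9,G3,4), (11,G3,6), (13,G2,7), (19,G4,8), (20,G3,9), (21,G2,10), (23,G2,11), (25,G4,12), (28,G4,13)
Step 2: Sum ranks within each group.
R_1 = 7 (n_1 = 3)
R_2 = 32 (n_2 = 4)
R_3 = 19 (n_3 = 3)
R_4 = 33 (n_4 = 3)
Step 3: H = 12/(N(N+1)) * sum(R_i^2/n_i) - 3(N+1)
     = 12/(13*14) * (7^2/3 + 32^2/4 + 19^2/3 + 33^2/3) - 3*14
     = 0.065934 * 755.667 - 42
     = 7.824176.
Step 4: Ties present; correction factor C = 1 - 24/(13^3 - 13) = 0.989011. Corrected H = 7.824176 / 0.989011 = 7.911111.
Step 5: Under H0, H ~ chi^2(3); p-value = 0.047885.
Step 6: alpha = 0.05. reject H0.

H = 7.9111, df = 3, p = 0.047885, reject H0.


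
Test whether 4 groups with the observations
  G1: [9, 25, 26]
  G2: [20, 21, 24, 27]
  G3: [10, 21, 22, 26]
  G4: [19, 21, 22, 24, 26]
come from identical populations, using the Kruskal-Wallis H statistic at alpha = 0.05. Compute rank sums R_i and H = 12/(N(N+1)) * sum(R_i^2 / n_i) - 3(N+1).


Step 1: Combine all N = 16 observations and assign midranks.
sorted (value, group, rank): (9,G1,1), (10,G3,2), (19,G4,3), (20,G2,4), (21,G2,6), (21,G3,6), (21,G4,6), (22,G3,8.5), (22,G4,8.5), (24,G2,10.5), (24,G4,10.5), (25,G1,12), (26,G1,14), (26,G3,14), (26,G4,14), (27,G2,16)
Step 2: Sum ranks within each group.
R_1 = 27 (n_1 = 3)
R_2 = 36.5 (n_2 = 4)
R_3 = 30.5 (n_3 = 4)
R_4 = 42 (n_4 = 5)
Step 3: H = 12/(N(N+1)) * sum(R_i^2/n_i) - 3(N+1)
     = 12/(16*17) * (27^2/3 + 36.5^2/4 + 30.5^2/4 + 42^2/5) - 3*17
     = 0.044118 * 1161.42 - 51
     = 0.239338.
Step 4: Ties present; correction factor C = 1 - 60/(16^3 - 16) = 0.985294. Corrected H = 0.239338 / 0.985294 = 0.242910.
Step 5: Under H0, H ~ chi^2(3); p-value = 0.970382.
Step 6: alpha = 0.05. fail to reject H0.

H = 0.2429, df = 3, p = 0.970382, fail to reject H0.


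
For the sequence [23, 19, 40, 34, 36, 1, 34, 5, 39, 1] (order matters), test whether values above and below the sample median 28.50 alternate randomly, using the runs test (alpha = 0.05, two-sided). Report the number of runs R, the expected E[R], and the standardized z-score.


Step 1: Compute median = 28.50; label A = above, B = below.
Labels in order: BBAAABABAB  (n_A = 5, n_B = 5)
Step 2: Count runs R = 7.
Step 3: Under H0 (random ordering), E[R] = 2*n_A*n_B/(n_A+n_B) + 1 = 2*5*5/10 + 1 = 6.0000.
        Var[R] = 2*n_A*n_B*(2*n_A*n_B - n_A - n_B) / ((n_A+n_B)^2 * (n_A+n_B-1)) = 2000/900 = 2.2222.
        SD[R] = 1.4907.
Step 4: Continuity-corrected z = (R - 0.5 - E[R]) / SD[R] = (7 - 0.5 - 6.0000) / 1.4907 = 0.3354.
Step 5: Two-sided p-value via normal approximation = 2*(1 - Phi(|z|)) = 0.737316.
Step 6: alpha = 0.05. fail to reject H0.

R = 7, z = 0.3354, p = 0.737316, fail to reject H0.


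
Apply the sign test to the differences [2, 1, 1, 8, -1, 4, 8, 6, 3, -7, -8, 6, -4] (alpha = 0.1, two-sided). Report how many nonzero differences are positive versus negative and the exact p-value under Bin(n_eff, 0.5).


Step 1: Discard zero differences. Original n = 13; n_eff = number of nonzero differences = 13.
Nonzero differences (with sign): +2, +1, +1, +8, -1, +4, +8, +6, +3, -7, -8, +6, -4
Step 2: Count signs: positive = 9, negative = 4.
Step 3: Under H0: P(positive) = 0.5, so the number of positives S ~ Bin(13, 0.5).
Step 4: Two-sided exact p-value = sum of Bin(13,0.5) probabilities at or below the observed probability = 0.266846.
Step 5: alpha = 0.1. fail to reject H0.

n_eff = 13, pos = 9, neg = 4, p = 0.266846, fail to reject H0.


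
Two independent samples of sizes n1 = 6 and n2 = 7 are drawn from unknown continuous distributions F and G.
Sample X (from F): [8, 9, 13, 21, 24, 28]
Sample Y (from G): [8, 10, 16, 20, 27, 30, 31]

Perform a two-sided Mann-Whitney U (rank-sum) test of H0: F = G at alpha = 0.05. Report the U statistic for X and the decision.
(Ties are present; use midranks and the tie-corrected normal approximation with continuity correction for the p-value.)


Step 1: Combine and sort all 13 observations; assign midranks.
sorted (value, group): (8,X), (8,Y), (9,X), (10,Y), (13,X), (16,Y), (20,Y), (21,X), (24,X), (27,Y), (28,X), (30,Y), (31,Y)
ranks: 8->1.5, 8->1.5, 9->3, 10->4, 13->5, 16->6, 20->7, 21->8, 24->9, 27->10, 28->11, 30->12, 31->13
Step 2: Rank sum for X: R1 = 1.5 + 3 + 5 + 8 + 9 + 11 = 37.5.
Step 3: U_X = R1 - n1(n1+1)/2 = 37.5 - 6*7/2 = 37.5 - 21 = 16.5.
       U_Y = n1*n2 - U_X = 42 - 16.5 = 25.5.
Step 4: Ties are present, so use the tie-corrected normal approximation (with continuity correction) for the p-value.
Step 5: p-value = 0.567176; compare to alpha = 0.05. fail to reject H0.

U_X = 16.5, p = 0.567176, fail to reject H0 at alpha = 0.05.


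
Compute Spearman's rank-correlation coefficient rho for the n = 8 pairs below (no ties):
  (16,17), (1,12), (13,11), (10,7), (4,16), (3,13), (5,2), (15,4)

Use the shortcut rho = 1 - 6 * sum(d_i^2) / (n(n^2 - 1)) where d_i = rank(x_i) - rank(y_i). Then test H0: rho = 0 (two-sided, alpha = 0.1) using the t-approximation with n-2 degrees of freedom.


Step 1: Rank x and y separately (midranks; no ties here).
rank(x): 16->8, 1->1, 13->6, 10->5, 4->3, 3->2, 5->4, 15->7
rank(y): 17->8, 12->5, 11->4, 7->3, 16->7, 13->6, 2->1, 4->2
Step 2: d_i = R_x(i) - R_y(i); compute d_i^2.
  (8-8)^2=0, (1-5)^2=16, (6-4)^2=4, (5-3)^2=4, (3-7)^2=16, (2-6)^2=16, (4-1)^2=9, (7-2)^2=25
sum(d^2) = 90.
Step 3: rho = 1 - 6*90 / (8*(8^2 - 1)) = 1 - 540/504 = -0.071429.
Step 4: Under H0, t = rho * sqrt((n-2)/(1-rho^2)) = -0.1754 ~ t(6).
Step 5: Two-sided p-value from the t-distribution with 6 df = 0.866526.
Step 6: alpha = 0.1. fail to reject H0.

rho = -0.0714, p = 0.866526, fail to reject H0 at alpha = 0.1.


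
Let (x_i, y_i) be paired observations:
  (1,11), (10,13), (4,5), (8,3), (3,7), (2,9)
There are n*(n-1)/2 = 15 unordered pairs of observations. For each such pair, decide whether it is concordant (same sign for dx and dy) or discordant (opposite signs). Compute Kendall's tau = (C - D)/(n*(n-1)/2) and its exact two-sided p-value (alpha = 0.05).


Step 1: Enumerate the 15 unordered pairs (i,j) with i<j and classify each by sign(x_j-x_i) * sign(y_j-y_i).
  (1,2):dx=+9,dy=+2->C; (1,3):dx=+3,dy=-6->D; (1,4):dx=+7,dy=-8->D; (1,5):dx=+2,dy=-4->D
  (1,6):dx=+1,dy=-2->D; (2,3):dx=-6,dy=-8->C; (2,4):dx=-2,dy=-10->C; (2,5):dx=-7,dy=-6->C
  (2,6):dx=-8,dy=-4->C; (3,4):dx=+4,dy=-2->D; (3,5):dx=-1,dy=+2->D; (3,6):dx=-2,dy=+4->D
  (4,5):dx=-5,dy=+4->D; (4,6):dx=-6,dy=+6->D; (5,6):dx=-1,dy=+2->D
Step 2: C = 5, D = 10, total pairs = 15.
Step 3: tau = (C - D)/(n(n-1)/2) = (5 - 10)/15 = -0.333333.
Step 4: Exact two-sided p-value (enumerate n! = 720 permutations of y under H0): p = 0.469444.
Step 5: alpha = 0.05. fail to reject H0.

tau_b = -0.3333 (C=5, D=10), p = 0.469444, fail to reject H0.


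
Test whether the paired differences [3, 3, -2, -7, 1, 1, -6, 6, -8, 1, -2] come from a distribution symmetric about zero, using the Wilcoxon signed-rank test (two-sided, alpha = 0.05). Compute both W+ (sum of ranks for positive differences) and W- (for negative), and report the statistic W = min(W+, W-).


Step 1: Drop any zero differences (none here) and take |d_i|.
|d| = [3, 3, 2, 7, 1, 1, 6, 6, 8, 1, 2]
Step 2: Midrank |d_i| (ties get averaged ranks).
ranks: |3|->6.5, |3|->6.5, |2|->4.5, |7|->10, |1|->2, |1|->2, |6|->8.5, |6|->8.5, |8|->11, |1|->2, |2|->4.5
Step 3: Attach original signs; sum ranks with positive sign and with negative sign.
W+ = 6.5 + 6.5 + 2 + 2 + 8.5 + 2 = 27.5
W- = 4.5 + 10 + 8.5 + 11 + 4.5 = 38.5
(Check: W+ + W- = 66 should equal n(n+1)/2 = 66.)
Step 4: Test statistic W = min(W+, W-) = 27.5.
Step 5: Ties in |d|, so use the tie-corrected normal approximation.
        E[W] = n(n+1)/4 = 11*12/4 = 33.
        Tie groups: |d|=1 (t=3), |d|=2 (t=2), |d|=3 (t=2), |d|=6 (t=2); sum(t^3 - t) = 42.
        Var[W] = n(n+1)(2n+1)/24 - sum(t^3-t)/48 = 3036/24 - 42/48 = 125.625.
        z = (W - E[W]) / sqrt(Var[W]) = (27.5 - 33) / 11.2083 = -0.4907.
        Two-sided p = 2*Phi(z) = 0.623632.
Step 6: alpha = 0.05. fail to reject H0.

W+ = 27.5, W- = 38.5, W = min = 27.5, p = 0.623632, fail to reject H0.


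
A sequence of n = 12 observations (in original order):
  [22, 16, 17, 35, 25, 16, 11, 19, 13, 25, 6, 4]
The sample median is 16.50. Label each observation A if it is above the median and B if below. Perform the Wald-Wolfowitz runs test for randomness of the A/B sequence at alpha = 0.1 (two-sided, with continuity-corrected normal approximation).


Step 1: Compute median = 16.50; label A = above, B = below.
Labels in order: ABAAABBABABB  (n_A = 6, n_B = 6)
Step 2: Count runs R = 8.
Step 3: Under H0 (random ordering), E[R] = 2*n_A*n_B/(n_A+n_B) + 1 = 2*6*6/12 + 1 = 7.0000.
        Var[R] = 2*n_A*n_B*(2*n_A*n_B - n_A - n_B) / ((n_A+n_B)^2 * (n_A+n_B-1)) = 4320/1584 = 2.7273.
        SD[R] = 1.6514.
Step 4: Continuity-corrected z = (R - 0.5 - E[R]) / SD[R] = (8 - 0.5 - 7.0000) / 1.6514 = 0.3028.
Step 5: Two-sided p-value via normal approximation = 2*(1 - Phi(|z|)) = 0.762069.
Step 6: alpha = 0.1. fail to reject H0.

R = 8, z = 0.3028, p = 0.762069, fail to reject H0.


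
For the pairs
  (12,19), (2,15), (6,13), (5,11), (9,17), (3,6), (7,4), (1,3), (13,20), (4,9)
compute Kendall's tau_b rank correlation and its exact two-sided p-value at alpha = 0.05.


Step 1: Enumerate the 45 unordered pairs (i,j) with i<j and classify each by sign(x_j-x_i) * sign(y_j-y_i).
  (1,2):dx=-10,dy=-4->C; (1,3):dx=-6,dy=-6->C; (1,4):dx=-7,dy=-8->C; (1,5):dx=-3,dy=-2->C
  (1,6):dx=-9,dy=-13->C; (1,7):dx=-5,dy=-15->C; (1,8):dx=-11,dy=-16->C; (1,9):dx=+1,dy=+1->C
  (1,10):dx=-8,dy=-10->C; (2,3):dx=+4,dy=-2->D; (2,4):dx=+3,dy=-4->D; (2,5):dx=+7,dy=+2->C
  (2,6):dx=+1,dy=-9->D; (2,7):dx=+5,dy=-11->D; (2,8):dx=-1,dy=-12->C; (2,9):dx=+11,dy=+5->C
  (2,10):dx=+2,dy=-6->D; (3,4):dx=-1,dy=-2->C; (3,5):dx=+3,dy=+4->C; (3,6):dx=-3,dy=-7->C
  (3,7):dx=+1,dy=-9->D; (3,8):dx=-5,dy=-10->C; (3,9):dx=+7,dy=+7->C; (3,10):dx=-2,dy=-4->C
  (4,5):dx=+4,dy=+6->C; (4,6):dx=-2,dy=-5->C; (4,7):dx=+2,dy=-7->D; (4,8):dx=-4,dy=-8->C
  (4,9):dx=+8,dy=+9->C; (4,10):dx=-1,dy=-2->C; (5,6):dx=-6,dy=-11->C; (5,7):dx=-2,dy=-13->C
  (5,8):dx=-8,dy=-14->C; (5,9):dx=+4,dy=+3->C; (5,10):dx=-5,dy=-8->C; (6,7):dx=+4,dy=-2->D
  (6,8):dx=-2,dy=-3->C; (6,9):dx=+10,dy=+14->C; (6,10):dx=+1,dy=+3->C; (7,8):dx=-6,dy=-1->C
  (7,9):dx=+6,dy=+16->C; (7,10):dx=-3,dy=+5->D; (8,9):dx=+12,dy=+17->C; (8,10):dx=+3,dy=+6->C
  (9,10):dx=-9,dy=-11->C
Step 2: C = 36, D = 9, total pairs = 45.
Step 3: tau = (C - D)/(n(n-1)/2) = (36 - 9)/45 = 0.600000.
Step 4: Exact two-sided p-value (enumerate n! = 3628800 permutations of y under H0): p = 0.016666.
Step 5: alpha = 0.05. reject H0.

tau_b = 0.6000 (C=36, D=9), p = 0.016666, reject H0.


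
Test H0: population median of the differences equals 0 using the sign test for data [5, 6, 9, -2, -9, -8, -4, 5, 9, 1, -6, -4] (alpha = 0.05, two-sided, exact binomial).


Step 1: Discard zero differences. Original n = 12; n_eff = number of nonzero differences = 12.
Nonzero differences (with sign): +5, +6, +9, -2, -9, -8, -4, +5, +9, +1, -6, -4
Step 2: Count signs: positive = 6, negative = 6.
Step 3: Under H0: P(positive) = 0.5, so the number of positives S ~ Bin(12, 0.5).
Step 4: Two-sided exact p-value = sum of Bin(12,0.5) probabilities at or below the observed probability = 1.000000.
Step 5: alpha = 0.05. fail to reject H0.

n_eff = 12, pos = 6, neg = 6, p = 1.000000, fail to reject H0.


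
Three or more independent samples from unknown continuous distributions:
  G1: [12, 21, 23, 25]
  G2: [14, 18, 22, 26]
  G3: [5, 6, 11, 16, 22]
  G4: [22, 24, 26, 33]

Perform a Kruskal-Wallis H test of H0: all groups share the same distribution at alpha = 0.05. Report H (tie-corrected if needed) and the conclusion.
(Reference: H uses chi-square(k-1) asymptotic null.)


Step 1: Combine all N = 17 observations and assign midranks.
sorted (value, group, rank): (5,G3,1), (6,G3,2), (11,G3,3), (12,G1,4), (14,G2,5), (16,G3,6), (18,G2,7), (21,G1,8), (22,G2,10), (22,G3,10), (22,G4,10), (23,G1,12), (24,G4,13), (25,G1,14), (26,G2,15.5), (26,G4,15.5), (33,G4,17)
Step 2: Sum ranks within each group.
R_1 = 38 (n_1 = 4)
R_2 = 37.5 (n_2 = 4)
R_3 = 22 (n_3 = 5)
R_4 = 55.5 (n_4 = 4)
Step 3: H = 12/(N(N+1)) * sum(R_i^2/n_i) - 3(N+1)
     = 12/(17*18) * (38^2/4 + 37.5^2/4 + 22^2/5 + 55.5^2/4) - 3*18
     = 0.039216 * 1579.42 - 54
     = 7.938235.
Step 4: Ties present; correction factor C = 1 - 30/(17^3 - 17) = 0.993873. Corrected H = 7.938235 / 0.993873 = 7.987176.
Step 5: Under H0, H ~ chi^2(3); p-value = 0.046277.
Step 6: alpha = 0.05. reject H0.

H = 7.9872, df = 3, p = 0.046277, reject H0.


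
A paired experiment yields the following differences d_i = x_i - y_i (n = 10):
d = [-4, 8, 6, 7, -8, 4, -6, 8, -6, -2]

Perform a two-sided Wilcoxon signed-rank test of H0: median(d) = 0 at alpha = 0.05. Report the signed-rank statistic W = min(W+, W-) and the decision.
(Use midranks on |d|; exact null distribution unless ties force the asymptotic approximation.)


Step 1: Drop any zero differences (none here) and take |d_i|.
|d| = [4, 8, 6, 7, 8, 4, 6, 8, 6, 2]
Step 2: Midrank |d_i| (ties get averaged ranks).
ranks: |4|->2.5, |8|->9, |6|->5, |7|->7, |8|->9, |4|->2.5, |6|->5, |8|->9, |6|->5, |2|->1
Step 3: Attach original signs; sum ranks with positive sign and with negative sign.
W+ = 9 + 5 + 7 + 2.5 + 9 = 32.5
W- = 2.5 + 9 + 5 + 5 + 1 = 22.5
(Check: W+ + W- = 55 should equal n(n+1)/2 = 55.)
Step 4: Test statistic W = min(W+, W-) = 22.5.
Step 5: Ties in |d|, so use the tie-corrected normal approximation.
        E[W] = n(n+1)/4 = 10*11/4 = 27.5.
        Tie groups: |d|=4 (t=2), |d|=6 (t=3), |d|=8 (t=3); sum(t^3 - t) = 54.
        Var[W] = n(n+1)(2n+1)/24 - sum(t^3-t)/48 = 2310/24 - 54/48 = 95.125.
        z = (W - E[W]) / sqrt(Var[W]) = (22.5 - 27.5) / 9.7532 = -0.5127.
        Two-sided p = 2*Phi(z) = 0.608195.
Step 6: alpha = 0.05. fail to reject H0.

W+ = 32.5, W- = 22.5, W = min = 22.5, p = 0.608195, fail to reject H0.
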